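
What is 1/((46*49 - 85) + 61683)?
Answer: 1/63852 ≈ 1.5661e-5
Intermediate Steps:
1/((46*49 - 85) + 61683) = 1/((2254 - 85) + 61683) = 1/(2169 + 61683) = 1/63852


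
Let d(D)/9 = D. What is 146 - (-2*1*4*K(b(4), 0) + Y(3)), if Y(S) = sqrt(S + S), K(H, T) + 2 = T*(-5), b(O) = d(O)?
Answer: 130 - sqrt(6) ≈ 127.55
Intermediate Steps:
d(D) = 9*D
b(O) = 9*O
K(H, T) = -2 - 5*T (K(H, T) = -2 + T*(-5) = -2 - 5*T)
Y(S) = sqrt(2)*sqrt(S) (Y(S) = sqrt(2*S) = sqrt(2)*sqrt(S))
146 - (-2*1*4*K(b(4), 0) + Y(3)) = 146 - (-2*1*4*(-2 - 5*0) + sqrt(2)*sqrt(3)) = 146 - (-8*(-2 + 0) + sqrt(6)) = 146 - (-8*(-2) + sqrt(6)) = 146 - (-2*(-8) + sqrt(6)) = 146 - (16 + sqrt(6)) = 146 + (-16 - sqrt(6)) = 130 - sqrt(6)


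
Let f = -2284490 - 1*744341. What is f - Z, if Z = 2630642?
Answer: -5659473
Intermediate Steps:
f = -3028831 (f = -2284490 - 744341 = -3028831)
f - Z = -3028831 - 1*2630642 = -3028831 - 2630642 = -5659473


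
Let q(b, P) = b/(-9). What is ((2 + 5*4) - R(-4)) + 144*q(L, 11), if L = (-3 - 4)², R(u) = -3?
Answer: -759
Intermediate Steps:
L = 49 (L = (-7)² = 49)
q(b, P) = -b/9 (q(b, P) = b*(-⅑) = -b/9)
((2 + 5*4) - R(-4)) + 144*q(L, 11) = ((2 + 5*4) - 1*(-3)) + 144*(-⅑*49) = ((2 + 20) + 3) + 144*(-49/9) = (22 + 3) - 784 = 25 - 784 = -759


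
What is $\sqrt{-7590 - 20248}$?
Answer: $i \sqrt{27838} \approx 166.85 i$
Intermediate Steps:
$\sqrt{-7590 - 20248} = \sqrt{-27838} = i \sqrt{27838}$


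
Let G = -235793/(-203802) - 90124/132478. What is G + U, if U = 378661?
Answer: 5111793873738961/13499640678 ≈ 3.7866e+5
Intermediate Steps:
G = 6434966803/13499640678 (G = -235793*(-1/203802) - 90124*1/132478 = 235793/203802 - 45062/66239 = 6434966803/13499640678 ≈ 0.47668)
G + U = 6434966803/13499640678 + 378661 = 5111793873738961/13499640678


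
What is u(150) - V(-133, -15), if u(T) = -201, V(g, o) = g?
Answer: -68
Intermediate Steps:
u(150) - V(-133, -15) = -201 - 1*(-133) = -201 + 133 = -68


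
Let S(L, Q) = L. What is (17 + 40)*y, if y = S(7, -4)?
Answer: 399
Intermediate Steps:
y = 7
(17 + 40)*y = (17 + 40)*7 = 57*7 = 399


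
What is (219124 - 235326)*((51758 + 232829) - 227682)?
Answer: -921974810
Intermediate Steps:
(219124 - 235326)*((51758 + 232829) - 227682) = -16202*(284587 - 227682) = -16202*56905 = -921974810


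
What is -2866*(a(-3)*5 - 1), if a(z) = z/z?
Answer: -11464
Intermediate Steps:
a(z) = 1
-2866*(a(-3)*5 - 1) = -2866*(1*5 - 1) = -2866*(5 - 1) = -2866*4 = -11464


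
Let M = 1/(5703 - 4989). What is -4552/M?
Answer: -3250128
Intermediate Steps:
M = 1/714 ≈ 0.0014006
-4552/M = -4552/1/714 = -4552*714 = -3250128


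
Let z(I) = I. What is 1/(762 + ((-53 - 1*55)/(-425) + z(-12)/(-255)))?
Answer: 425/323978 ≈ 0.0013118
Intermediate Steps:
1/(762 + ((-53 - 1*55)/(-425) + z(-12)/(-255))) = 1/(762 + ((-53 - 1*55)/(-425) - 12/(-255))) = 1/(762 + ((-53 - 55)*(-1/425) - 12*(-1/255))) = 1/(762 + (-108*(-1/425) + 4/85)) = 1/(762 + (108/425 + 4/85)) = 1/(762 + 128/425) = 1/(323978/425) = 425/323978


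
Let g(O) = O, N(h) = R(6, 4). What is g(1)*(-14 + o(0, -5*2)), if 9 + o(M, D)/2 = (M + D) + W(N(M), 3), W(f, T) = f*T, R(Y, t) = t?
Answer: -28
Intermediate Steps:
N(h) = 4
W(f, T) = T*f
o(M, D) = 6 + 2*D + 2*M (o(M, D) = -18 + 2*((M + D) + 3*4) = -18 + 2*((D + M) + 12) = -18 + 2*(12 + D + M) = -18 + (24 + 2*D + 2*M) = 6 + 2*D + 2*M)
g(1)*(-14 + o(0, -5*2)) = 1*(-14 + (6 + 2*(-5*2) + 2*0)) = 1*(-14 + (6 + 2*(-10) + 0)) = 1*(-14 + (6 - 20 + 0)) = 1*(-14 - 14) = 1*(-28) = -28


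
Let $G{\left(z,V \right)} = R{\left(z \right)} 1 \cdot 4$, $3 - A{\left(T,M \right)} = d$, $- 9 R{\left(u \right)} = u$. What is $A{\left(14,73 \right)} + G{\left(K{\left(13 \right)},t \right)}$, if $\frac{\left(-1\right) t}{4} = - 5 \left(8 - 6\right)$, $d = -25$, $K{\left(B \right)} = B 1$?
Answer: $\frac{200}{9} \approx 22.222$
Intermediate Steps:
$K{\left(B \right)} = B$
$R{\left(u \right)} = - \frac{u}{9}$
$A{\left(T,M \right)} = 28$ ($A{\left(T,M \right)} = 3 - -25 = 3 + 25 = 28$)
$t = 40$ ($t = - 4 \left(- 5 \left(8 - 6\right)\right) = - 4 \left(\left(-5\right) 2\right) = \left(-4\right) \left(-10\right) = 40$)
$G{\left(z,V \right)} = - \frac{4 z}{9}$ ($G{\left(z,V \right)} = - \frac{z}{9} \cdot 1 \cdot 4 = - \frac{z}{9} \cdot 4 = - \frac{4 z}{9}$)
$A{\left(14,73 \right)} + G{\left(K{\left(13 \right)},t \right)} = 28 - \frac{52}{9} = \frac{200}{9}$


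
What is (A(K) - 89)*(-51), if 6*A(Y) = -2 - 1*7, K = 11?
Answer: 9231/2 ≈ 4615.5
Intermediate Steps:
A(Y) = -3/2 (A(Y) = (-2 - 1*7)/6 = (-2 - 7)/6 = (1/6)*(-9) = -3/2)
(A(K) - 89)*(-51) = (-3/2 - 89)*(-51) = -181/2*(-51) = 9231/2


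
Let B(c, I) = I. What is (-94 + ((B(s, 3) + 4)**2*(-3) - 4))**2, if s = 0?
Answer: 60025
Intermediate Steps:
(-94 + ((B(s, 3) + 4)**2*(-3) - 4))**2 = (-94 + ((3 + 4)**2*(-3) - 4))**2 = (-94 + (7**2*(-3) - 4))**2 = (-94 + (49*(-3) - 4))**2 = (-94 + (-147 - 4))**2 = (-94 - 151)**2 = (-245)**2 = 60025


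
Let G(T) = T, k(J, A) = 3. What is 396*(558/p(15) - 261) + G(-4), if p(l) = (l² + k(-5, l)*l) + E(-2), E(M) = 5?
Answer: -2563912/25 ≈ -1.0256e+5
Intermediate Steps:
p(l) = 5 + l² + 3*l (p(l) = (l² + 3*l) + 5 = 5 + l² + 3*l)
396*(558/p(15) - 261) + G(-4) = 396*(558/(5 + 15² + 3*15) - 261) - 4 = 396*(558/(5 + 225 + 45) - 261) - 4 = 396*(558/275 - 261) - 4 = 396*(-71217/275) - 4 = -2563812/25 - 4 = -2563912/25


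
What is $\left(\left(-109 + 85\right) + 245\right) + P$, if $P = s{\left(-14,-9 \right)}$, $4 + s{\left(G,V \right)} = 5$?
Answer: $222$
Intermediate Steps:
$s{\left(G,V \right)} = 1$ ($s{\left(G,V \right)} = -4 + 5 = 1$)
$P = 1$
$\left(\left(-109 + 85\right) + 245\right) + P = \left(\left(-109 + 85\right) + 245\right) + 1 = \left(-24 + 245\right) + 1 = 221 + 1 = 222$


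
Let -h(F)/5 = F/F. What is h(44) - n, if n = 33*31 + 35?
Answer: -1063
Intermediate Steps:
h(F) = -5 (h(F) = -5*F/F = -5*1 = -5)
n = 1058 (n = 1023 + 35 = 1058)
h(44) - n = -5 - 1*1058 = -5 - 1058 = -1063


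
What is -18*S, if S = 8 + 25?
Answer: -594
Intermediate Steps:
S = 33
-18*S = -18*33 = -594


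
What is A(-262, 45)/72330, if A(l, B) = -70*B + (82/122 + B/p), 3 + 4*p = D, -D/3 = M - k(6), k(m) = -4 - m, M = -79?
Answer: -1632469/37503105 ≈ -0.043529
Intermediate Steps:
D = 207 (D = -3*(-79 - (-4 - 1*6)) = -3*(-79 - (-4 - 6)) = -3*(-79 - 1*(-10)) = -3*(-79 + 10) = -3*(-69) = 207)
p = 51 (p = -3/4 + (1/4)*207 = -3/4 + 207/4 = 51)
A(l, B) = 41/61 - 3569*B/51 (A(l, B) = -70*B + (82/122 + B/51) = -70*B + (82*(1/122) + B*(1/51)) = -70*B + (41/61 + B/51) = 41/61 - 3569*B/51)
A(-262, 45)/72330 = (41/61 - 3569/51*45)/72330 = (41/61 - 53535/17)*(1/72330) = -3264938/1037*1/72330 = -1632469/37503105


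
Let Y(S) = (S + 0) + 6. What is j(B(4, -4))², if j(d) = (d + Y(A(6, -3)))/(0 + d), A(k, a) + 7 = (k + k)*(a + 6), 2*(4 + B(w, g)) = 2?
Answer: 1024/9 ≈ 113.78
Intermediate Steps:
B(w, g) = -3 (B(w, g) = -4 + (½)*2 = -4 + 1 = -3)
A(k, a) = -7 + 2*k*(6 + a) (A(k, a) = -7 + (k + k)*(a + 6) = -7 + (2*k)*(6 + a) = -7 + 2*k*(6 + a))
Y(S) = 6 + S (Y(S) = S + 6 = 6 + S)
j(d) = (35 + d)/d (j(d) = (d + (6 + (-7 + 12*6 + 2*(-3)*6)))/(0 + d) = (d + (6 + (-7 + 72 - 36)))/d = (d + (6 + 29))/d = (d + 35)/d = (35 + d)/d)
j(B(4, -4))² = ((35 - 3)/(-3))² = (-⅓*32)² = (-32/3)² = 1024/9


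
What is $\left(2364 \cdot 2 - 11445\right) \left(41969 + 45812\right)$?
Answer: $-589624977$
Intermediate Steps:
$\left(2364 \cdot 2 - 11445\right) \left(41969 + 45812\right) = \left(4728 - 11445\right) 87781 = \left(-6717\right) 87781 = -589624977$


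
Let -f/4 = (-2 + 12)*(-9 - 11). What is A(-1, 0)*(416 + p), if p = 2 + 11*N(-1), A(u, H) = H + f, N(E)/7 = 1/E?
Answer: 272800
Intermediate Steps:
N(E) = 7/E
f = 800 (f = -4*(-2 + 12)*(-9 - 11) = -40*(-20) = -4*(-200) = 800)
A(u, H) = 800 + H (A(u, H) = H + 800 = 800 + H)
p = -75 (p = 2 + 11*(7/(-1)) = 2 + 11*(7*(-1)) = 2 + 11*(-7) = 2 - 77 = -75)
A(-1, 0)*(416 + p) = (800 + 0)*(416 - 75) = 800*341 = 272800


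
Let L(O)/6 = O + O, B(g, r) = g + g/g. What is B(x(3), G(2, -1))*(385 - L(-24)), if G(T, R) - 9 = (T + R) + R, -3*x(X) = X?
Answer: 0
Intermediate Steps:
x(X) = -X/3
G(T, R) = 9 + T + 2*R (G(T, R) = 9 + ((T + R) + R) = 9 + ((R + T) + R) = 9 + (T + 2*R) = 9 + T + 2*R)
B(g, r) = 1 + g (B(g, r) = g + 1 = 1 + g)
L(O) = 12*O (L(O) = 6*(O + O) = 6*(2*O) = 12*O)
B(x(3), G(2, -1))*(385 - L(-24)) = (1 - ⅓*3)*(385 - 12*(-24)) = (1 - 1)*(385 - 1*(-288)) = 0*(385 + 288) = 0*673 = 0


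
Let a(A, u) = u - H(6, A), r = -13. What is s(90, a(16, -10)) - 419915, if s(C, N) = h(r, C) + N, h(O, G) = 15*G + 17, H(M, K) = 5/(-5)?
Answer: -418557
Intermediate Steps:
H(M, K) = -1 (H(M, K) = 5*(-⅕) = -1)
a(A, u) = 1 + u (a(A, u) = u - 1*(-1) = u + 1 = 1 + u)
h(O, G) = 17 + 15*G
s(C, N) = 17 + N + 15*C (s(C, N) = (17 + 15*C) + N = 17 + N + 15*C)
s(90, a(16, -10)) - 419915 = (17 + (1 - 10) + 15*90) - 419915 = (17 - 9 + 1350) - 419915 = 1358 - 419915 = -418557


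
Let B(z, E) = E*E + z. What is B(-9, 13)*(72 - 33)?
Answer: 6240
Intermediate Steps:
B(z, E) = z + E**2 (B(z, E) = E**2 + z = z + E**2)
B(-9, 13)*(72 - 33) = (-9 + 13**2)*(72 - 33) = (-9 + 169)*39 = 160*39 = 6240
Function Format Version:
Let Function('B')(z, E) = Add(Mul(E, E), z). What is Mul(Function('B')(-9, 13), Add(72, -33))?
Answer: 6240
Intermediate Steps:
Function('B')(z, E) = Add(z, Pow(E, 2)) (Function('B')(z, E) = Add(Pow(E, 2), z) = Add(z, Pow(E, 2)))
Mul(Function('B')(-9, 13), Add(72, -33)) = Mul(Add(-9, Pow(13, 2)), Add(72, -33)) = Mul(Add(-9, 169), 39) = Mul(160, 39) = 6240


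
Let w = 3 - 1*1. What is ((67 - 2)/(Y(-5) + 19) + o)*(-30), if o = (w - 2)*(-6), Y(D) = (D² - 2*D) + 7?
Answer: -1950/61 ≈ -31.967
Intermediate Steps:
w = 2 (w = 3 - 1 = 2)
Y(D) = 7 + D² - 2*D
o = 0 (o = (2 - 2)*(-6) = 0*(-6) = 0)
((67 - 2)/(Y(-5) + 19) + o)*(-30) = ((67 - 2)/((7 + (-5)² - 2*(-5)) + 19) + 0)*(-30) = (65/((7 + 25 + 10) + 19) + 0)*(-30) = (65/(42 + 19) + 0)*(-30) = (65/61 + 0)*(-30) = (65/61)*(-30) = -1950/61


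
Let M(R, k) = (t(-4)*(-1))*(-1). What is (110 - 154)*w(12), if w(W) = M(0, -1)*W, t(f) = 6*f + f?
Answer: 14784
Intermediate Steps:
t(f) = 7*f
M(R, k) = -28 (M(R, k) = ((7*(-4))*(-1))*(-1) = -28*(-1)*(-1) = 28*(-1) = -28)
w(W) = -28*W
(110 - 154)*w(12) = (110 - 154)*(-28*12) = -44*(-336) = 14784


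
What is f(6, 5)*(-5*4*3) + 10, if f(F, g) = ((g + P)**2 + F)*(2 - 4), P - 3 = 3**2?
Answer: 35410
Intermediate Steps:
P = 12 (P = 3 + 3**2 = 3 + 9 = 12)
f(F, g) = -2*F - 2*(12 + g)**2 (f(F, g) = ((g + 12)**2 + F)*(2 - 4) = ((12 + g)**2 + F)*(-2) = (F + (12 + g)**2)*(-2) = -2*F - 2*(12 + g)**2)
f(6, 5)*(-5*4*3) + 10 = (-2*6 - 2*(12 + 5)**2)*(-5*4*3) + 10 = (-12 - 2*17**2)*(-20*3) + 10 = (-12 - 2*289)*(-60) + 10 = (-12 - 578)*(-60) + 10 = -590*(-60) + 10 = 35400 + 10 = 35410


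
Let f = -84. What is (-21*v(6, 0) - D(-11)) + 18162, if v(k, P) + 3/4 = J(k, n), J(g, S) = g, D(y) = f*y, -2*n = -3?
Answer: 68511/4 ≈ 17128.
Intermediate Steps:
n = 3/2 (n = -½*(-3) = 3/2 ≈ 1.5000)
D(y) = -84*y
v(k, P) = -¾ + k
(-21*v(6, 0) - D(-11)) + 18162 = (-21*(-¾ + 6) - (-84)*(-11)) + 18162 = (-21*21/4 - 1*924) + 18162 = (-441/4 - 924) + 18162 = -4137/4 + 18162 = 68511/4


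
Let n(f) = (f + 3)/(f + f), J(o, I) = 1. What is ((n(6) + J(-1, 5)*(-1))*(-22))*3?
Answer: 33/2 ≈ 16.500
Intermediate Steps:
n(f) = (3 + f)/(2*f) (n(f) = (3 + f)/((2*f)) = (3 + f)*(1/(2*f)) = (3 + f)/(2*f))
((n(6) + J(-1, 5)*(-1))*(-22))*3 = (((½)*(3 + 6)/6 + 1*(-1))*(-22))*3 = (((½)*(⅙)*9 - 1)*(-22))*3 = ((¾ - 1)*(-22))*3 = -¼*(-22)*3 = (11/2)*3 = 33/2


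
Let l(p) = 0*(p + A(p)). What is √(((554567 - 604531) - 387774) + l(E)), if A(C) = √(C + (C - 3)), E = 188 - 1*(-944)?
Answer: I*√437738 ≈ 661.62*I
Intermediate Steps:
E = 1132 (E = 188 + 944 = 1132)
A(C) = √(-3 + 2*C) (A(C) = √(C + (-3 + C)) = √(-3 + 2*C))
l(p) = 0 (l(p) = 0*(p + √(-3 + 2*p)) = 0)
√(((554567 - 604531) - 387774) + l(E)) = √(((554567 - 604531) - 387774) + 0) = √((-49964 - 387774) + 0) = √(-437738 + 0) = √(-437738) = I*√437738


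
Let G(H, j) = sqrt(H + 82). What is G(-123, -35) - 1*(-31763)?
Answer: 31763 + I*sqrt(41) ≈ 31763.0 + 6.4031*I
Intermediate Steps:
G(H, j) = sqrt(82 + H)
G(-123, -35) - 1*(-31763) = sqrt(82 - 123) - 1*(-31763) = sqrt(-41) + 31763 = I*sqrt(41) + 31763 = 31763 + I*sqrt(41)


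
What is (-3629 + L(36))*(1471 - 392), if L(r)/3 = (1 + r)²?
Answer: 515762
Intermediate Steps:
L(r) = 3*(1 + r)²
(-3629 + L(36))*(1471 - 392) = (-3629 + 3*(1 + 36)²)*(1471 - 392) = (-3629 + 3*37²)*1079 = (-3629 + 3*1369)*1079 = (-3629 + 4107)*1079 = 478*1079 = 515762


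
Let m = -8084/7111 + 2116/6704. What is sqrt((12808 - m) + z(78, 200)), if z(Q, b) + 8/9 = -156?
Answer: sqrt(4043419150233790405)/17877054 ≈ 112.48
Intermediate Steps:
m = -9787065/11918036 (m = -8084*1/7111 + 2116*(1/6704) = -8084/7111 + 529/1676 = -9787065/11918036 ≈ -0.82120)
z(Q, b) = -1412/9 (z(Q, b) = -8/9 - 156 = -1412/9)
sqrt((12808 - m) + z(78, 200)) = sqrt((12808 - 1*(-9787065/11918036)) - 1412/9) = sqrt((12808 + 9787065/11918036) - 1412/9) = sqrt(152655992153/11918036 - 1412/9) = sqrt(1357075662545/107262324) = sqrt(4043419150233790405)/17877054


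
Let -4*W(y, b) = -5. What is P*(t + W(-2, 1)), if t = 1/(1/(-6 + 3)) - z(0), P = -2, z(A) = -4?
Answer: -9/2 ≈ -4.5000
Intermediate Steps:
W(y, b) = 5/4 (W(y, b) = -1/4*(-5) = 5/4)
t = 1 (t = 1/(1/(-6 + 3)) - 1*(-4) = 1/(1/(-3)) + 4 = 1/(-1/3) + 4 = -3 + 4 = 1)
P*(t + W(-2, 1)) = -2*(1 + 5/4) = -2*9/4 = -9/2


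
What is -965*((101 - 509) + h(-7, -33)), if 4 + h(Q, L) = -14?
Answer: 411090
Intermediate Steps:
h(Q, L) = -18 (h(Q, L) = -4 - 14 = -18)
-965*((101 - 509) + h(-7, -33)) = -965*((101 - 509) - 18) = -965*(-408 - 18) = -965*(-426) = 411090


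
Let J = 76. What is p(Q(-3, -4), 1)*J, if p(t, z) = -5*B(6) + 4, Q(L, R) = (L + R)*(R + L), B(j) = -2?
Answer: 1064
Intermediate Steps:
Q(L, R) = (L + R)² (Q(L, R) = (L + R)*(L + R) = (L + R)²)
p(t, z) = 14 (p(t, z) = -5*(-2) + 4 = 10 + 4 = 14)
p(Q(-3, -4), 1)*J = 14*76 = 1064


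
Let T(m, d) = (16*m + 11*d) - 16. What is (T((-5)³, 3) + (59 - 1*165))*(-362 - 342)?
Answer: 1470656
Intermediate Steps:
T(m, d) = -16 + 11*d + 16*m (T(m, d) = (11*d + 16*m) - 16 = -16 + 11*d + 16*m)
(T((-5)³, 3) + (59 - 1*165))*(-362 - 342) = ((-16 + 11*3 + 16*(-5)³) + (59 - 1*165))*(-362 - 342) = ((-16 + 33 + 16*(-125)) + (59 - 165))*(-704) = ((-16 + 33 - 2000) - 106)*(-704) = (-1983 - 106)*(-704) = -2089*(-704) = 1470656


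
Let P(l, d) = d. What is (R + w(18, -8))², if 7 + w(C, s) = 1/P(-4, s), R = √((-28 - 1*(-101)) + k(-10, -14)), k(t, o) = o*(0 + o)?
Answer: 20465/64 - 57*√269/4 ≈ 86.048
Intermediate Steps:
k(t, o) = o² (k(t, o) = o*o = o²)
R = √269 (R = √((-28 - 1*(-101)) + (-14)²) = √((-28 + 101) + 196) = √(73 + 196) = √269 ≈ 16.401)
w(C, s) = -7 + 1/s
(R + w(18, -8))² = (√269 + (-7 + 1/(-8)))² = (√269 + (-7 - ⅛))² = (√269 - 57/8)² = (-57/8 + √269)²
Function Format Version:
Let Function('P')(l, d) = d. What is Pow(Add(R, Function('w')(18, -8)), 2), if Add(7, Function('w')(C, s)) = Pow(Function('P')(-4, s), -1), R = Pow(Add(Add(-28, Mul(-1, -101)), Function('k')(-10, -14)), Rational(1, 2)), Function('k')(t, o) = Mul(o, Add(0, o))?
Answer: Add(Rational(20465, 64), Mul(Rational(-57, 4), Pow(269, Rational(1, 2)))) ≈ 86.048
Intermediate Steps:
Function('k')(t, o) = Pow(o, 2) (Function('k')(t, o) = Mul(o, o) = Pow(o, 2))
R = Pow(269, Rational(1, 2)) (R = Pow(Add(Add(-28, Mul(-1, -101)), Pow(-14, 2)), Rational(1, 2)) = Pow(Add(Add(-28, 101), 196), Rational(1, 2)) = Pow(Add(73, 196), Rational(1, 2)) = Pow(269, Rational(1, 2)) ≈ 16.401)
Function('w')(C, s) = Add(-7, Pow(s, -1))
Pow(Add(R, Function('w')(18, -8)), 2) = Pow(Add(Pow(269, Rational(1, 2)), Add(-7, Pow(-8, -1))), 2) = Pow(Add(Pow(269, Rational(1, 2)), Add(-7, Rational(-1, 8))), 2) = Pow(Add(Pow(269, Rational(1, 2)), Rational(-57, 8)), 2) = Pow(Add(Rational(-57, 8), Pow(269, Rational(1, 2))), 2)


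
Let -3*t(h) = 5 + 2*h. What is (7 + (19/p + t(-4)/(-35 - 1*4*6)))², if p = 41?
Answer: 324468169/5851561 ≈ 55.450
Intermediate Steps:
t(h) = -5/3 - 2*h/3 (t(h) = -(5 + 2*h)/3 = -5/3 - 2*h/3)
(7 + (19/p + t(-4)/(-35 - 1*4*6)))² = (7 + (19/41 + (-5/3 - ⅔*(-4))/(-35 - 1*4*6)))² = (7 + (19*(1/41) + (-5/3 + 8/3)/(-35 - 4*6)))² = (7 + (19/41 + 1/(-35 - 1*24)))² = (7 + (19/41 + 1/(-35 - 24)))² = (7 + (19/41 + 1/(-59)))² = (7 + (19/41 + 1*(-1/59)))² = (7 + (19/41 - 1/59))² = (7 + 1080/2419)² = (18013/2419)² = 324468169/5851561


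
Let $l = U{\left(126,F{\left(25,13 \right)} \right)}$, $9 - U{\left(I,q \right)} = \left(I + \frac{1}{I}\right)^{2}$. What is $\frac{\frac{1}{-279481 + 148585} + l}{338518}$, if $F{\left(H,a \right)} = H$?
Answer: $- \frac{33927414343}{723740651424} \approx -0.046878$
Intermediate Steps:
$U{\left(I,q \right)} = 9 - \left(I + \frac{1}{I}\right)^{2}$
$l = - \frac{251936245}{15876}$ ($l = 7 - \frac{1}{15876} - 126^{2} = 7 - \frac{1}{15876} - 15876 = - \frac{251936245}{15876} \approx -15869.0$)
$\frac{\frac{1}{-279481 + 148585} + l}{338518} = \frac{\frac{1}{-279481 + 148585} - \frac{251936245}{15876}}{338518} = \left(\frac{1}{-130896} - \frac{251936245}{15876}\right) \frac{1}{338518} = \left(- \frac{1}{130896} - \frac{251936245}{15876}\right) \frac{1}{338518} = \left(- \frac{33927414343}{2137968}\right) \frac{1}{338518} = - \frac{33927414343}{723740651424}$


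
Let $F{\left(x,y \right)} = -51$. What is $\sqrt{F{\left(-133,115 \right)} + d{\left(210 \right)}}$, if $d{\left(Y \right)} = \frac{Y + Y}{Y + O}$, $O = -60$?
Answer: $\frac{i \sqrt{1205}}{5} \approx 6.9426 i$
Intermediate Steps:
$d{\left(Y \right)} = \frac{2 Y}{-60 + Y}$ ($d{\left(Y \right)} = \frac{Y + Y}{Y - 60} = \frac{2 Y}{-60 + Y}$)
$\sqrt{F{\left(-133,115 \right)} + d{\left(210 \right)}} = \sqrt{-51 + 2 \cdot 210 \frac{1}{-60 + 210}} = \sqrt{-51 + 2 \cdot 210 \cdot \frac{1}{150}} = \sqrt{-51 + \frac{14}{5}} = \sqrt{- \frac{241}{5}} = \frac{i \sqrt{1205}}{5}$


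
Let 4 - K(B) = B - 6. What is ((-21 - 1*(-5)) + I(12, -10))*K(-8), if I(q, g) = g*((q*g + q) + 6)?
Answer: 18072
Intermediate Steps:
I(q, g) = g*(6 + q + g*q) (I(q, g) = g*((g*q + q) + 6) = g*((q + g*q) + 6) = g*(6 + q + g*q))
K(B) = 10 - B (K(B) = 4 - (B - 6) = 4 - (-6 + B) = 4 + (6 - B) = 10 - B)
((-21 - 1*(-5)) + I(12, -10))*K(-8) = ((-21 - 1*(-5)) - 10*(6 + 12 - 10*12))*(10 - 1*(-8)) = ((-21 + 5) - 10*(6 + 12 - 120))*(10 + 8) = (-16 - 10*(-102))*18 = (-16 + 1020)*18 = 1004*18 = 18072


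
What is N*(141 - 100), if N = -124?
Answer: -5084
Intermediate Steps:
N*(141 - 100) = -124*(141 - 100) = -124*41 = -5084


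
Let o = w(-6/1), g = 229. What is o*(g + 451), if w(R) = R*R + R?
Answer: 20400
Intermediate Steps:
w(R) = R + R**2 (w(R) = R**2 + R = R + R**2)
o = 30 (o = (-6/1)*(1 - 6/1) = (-6*1)*(1 - 6*1) = -6*(1 - 6) = -6*(-5) = 30)
o*(g + 451) = 30*(229 + 451) = 30*680 = 20400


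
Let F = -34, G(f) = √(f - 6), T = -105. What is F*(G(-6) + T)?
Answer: 3570 - 68*I*√3 ≈ 3570.0 - 117.78*I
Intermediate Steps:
G(f) = √(-6 + f)
F*(G(-6) + T) = -34*(√(-6 - 6) - 105) = -34*(√(-12) - 105) = -34*(2*I*√3 - 105) = -34*(-105 + 2*I*√3) = 3570 - 68*I*√3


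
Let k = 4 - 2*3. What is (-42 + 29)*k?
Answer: 26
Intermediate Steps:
k = -2 (k = 4 - 6 = -2)
(-42 + 29)*k = (-42 + 29)*(-2) = -13*(-2) = 26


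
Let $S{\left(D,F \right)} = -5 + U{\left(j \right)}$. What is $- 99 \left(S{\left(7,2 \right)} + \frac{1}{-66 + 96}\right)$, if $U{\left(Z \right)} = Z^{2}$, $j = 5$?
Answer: $- \frac{19833}{10} \approx -1983.3$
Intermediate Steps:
$S{\left(D,F \right)} = 20$ ($S{\left(D,F \right)} = -5 + 5^{2} = -5 + 25 = 20$)
$- 99 \left(S{\left(7,2 \right)} + \frac{1}{-66 + 96}\right) = - 99 \left(20 + \frac{1}{-66 + 96}\right) = - 99 \left(20 + \frac{1}{30}\right) = \left(-99\right) \frac{601}{30} = - \frac{19833}{10}$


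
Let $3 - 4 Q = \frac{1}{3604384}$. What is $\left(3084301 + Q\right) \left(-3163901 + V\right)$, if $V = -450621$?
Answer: $- \frac{80365339104710551107}{7208768} \approx -1.1148 \cdot 10^{13}$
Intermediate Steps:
$Q = \frac{10813151}{14417536}$ ($Q = \frac{3}{4} - \frac{1}{4 \cdot 3604384} = \frac{3}{4} - \frac{1}{14417536} = \frac{10813151}{14417536} \approx 0.75$)
$\left(3084301 + Q\right) \left(-3163901 + V\right) = \left(3084301 + \frac{10813151}{14417536}\right) \left(-3163901 - 450621\right) = \frac{44468031515487}{14417536} \left(-3614522\right) = - \frac{80365339104710551107}{7208768}$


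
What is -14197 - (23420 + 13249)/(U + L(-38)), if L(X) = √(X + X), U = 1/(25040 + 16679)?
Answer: 2*(-592284643*√19 + 764904104*I)/(-I + 83438*√19) ≈ -14197.0 + 4206.2*I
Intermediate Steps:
U = 1/41719 ≈ 2.3970e-5
L(X) = √2*√X (L(X) = √(2*X) = √2*√X)
-14197 - (23420 + 13249)/(U + L(-38)) = -14197 - (23420 + 13249)/(1/41719 + √2*√(-38)) = -14197 - 36669/(1/41719 + √2*(I*√38)) = -14197 - 36669/(1/41719 + 2*I*√19)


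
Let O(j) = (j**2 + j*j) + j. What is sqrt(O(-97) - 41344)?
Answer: I*sqrt(22623) ≈ 150.41*I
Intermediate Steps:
O(j) = j + 2*j**2 (O(j) = (j**2 + j**2) + j = 2*j**2 + j = j + 2*j**2)
sqrt(O(-97) - 41344) = sqrt(-97*(1 + 2*(-97)) - 41344) = sqrt(-97*(1 - 194) - 41344) = sqrt(-97*(-193) - 41344) = sqrt(18721 - 41344) = sqrt(-22623) = I*sqrt(22623)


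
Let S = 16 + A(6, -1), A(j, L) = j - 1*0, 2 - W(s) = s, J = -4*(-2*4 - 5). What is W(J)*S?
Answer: -1100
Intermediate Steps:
J = 52 (J = -4*(-8 - 5) = -4*(-13) = 52)
W(s) = 2 - s
A(j, L) = j (A(j, L) = j + 0 = j)
S = 22 (S = 16 + 6 = 22)
W(J)*S = (2 - 1*52)*22 = (2 - 52)*22 = -50*22 = -1100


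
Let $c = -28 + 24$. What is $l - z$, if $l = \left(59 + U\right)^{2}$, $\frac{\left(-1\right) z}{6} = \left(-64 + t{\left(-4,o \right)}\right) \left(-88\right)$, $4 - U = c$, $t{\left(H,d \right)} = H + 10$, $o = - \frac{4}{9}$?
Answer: $35113$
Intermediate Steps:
$c = -4$
$o = - \frac{4}{9}$ ($o = \left(-4\right) \frac{1}{9} = - \frac{4}{9} \approx -0.44444$)
$t{\left(H,d \right)} = 10 + H$
$U = 8$ ($U = 4 - -4 = 4 + 4 = 8$)
$z = -30624$ ($z = - 6 \left(-64 + \left(10 - 4\right)\right) \left(-88\right) = - 6 \left(-64 + 6\right) \left(-88\right) = - 6 \left(\left(-58\right) \left(-88\right)\right) = \left(-6\right) 5104 = -30624$)
$l = 4489$ ($l = \left(59 + 8\right)^{2} = 67^{2} = 4489$)
$l - z = 4489 - -30624 = 4489 + 30624 = 35113$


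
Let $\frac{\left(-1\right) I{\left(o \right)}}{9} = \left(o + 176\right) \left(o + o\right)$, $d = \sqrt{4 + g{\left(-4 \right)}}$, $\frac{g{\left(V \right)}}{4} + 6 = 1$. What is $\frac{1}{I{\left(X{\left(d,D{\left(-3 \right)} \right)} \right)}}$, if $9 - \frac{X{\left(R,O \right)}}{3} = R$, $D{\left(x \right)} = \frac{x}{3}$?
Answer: $- \frac{593}{72202338} - \frac{460 i}{108303507} \approx -8.213 \cdot 10^{-6} - 4.2473 \cdot 10^{-6} i$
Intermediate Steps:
$g{\left(V \right)} = -20$ ($g{\left(V \right)} = -24 + 4 \cdot 1 = -24 + 4 = -20$)
$d = 4 i$ ($d = \sqrt{4 - 20} = \sqrt{-16} = 4 i \approx 4.0 i$)
$D{\left(x \right)} = \frac{x}{3}$ ($D{\left(x \right)} = x \frac{1}{3} = \frac{x}{3}$)
$X{\left(R,O \right)} = 27 - 3 R$
$I{\left(o \right)} = - 18 o \left(176 + o\right)$ ($I{\left(o \right)} = - 9 \left(o + 176\right) \left(o + o\right) = - 9 \left(176 + o\right) 2 o = - 9 \cdot 2 o \left(176 + o\right) = - 18 o \left(176 + o\right)$)
$\frac{1}{I{\left(X{\left(d,D{\left(-3 \right)} \right)} \right)}} = \frac{1}{\left(-18\right) \left(27 - 3 \cdot 4 i\right) \left(176 + \left(27 - 3 \cdot 4 i\right)\right)} = \frac{1}{\left(-18\right) \left(27 - 12 i\right) \left(176 + \left(27 - 12 i\right)\right)} = \frac{1}{\left(-18\right) \left(27 - 12 i\right) \left(203 - 12 i\right)} = - \frac{\left(27 + 12 i\right) \left(203 + 12 i\right)}{649821042}$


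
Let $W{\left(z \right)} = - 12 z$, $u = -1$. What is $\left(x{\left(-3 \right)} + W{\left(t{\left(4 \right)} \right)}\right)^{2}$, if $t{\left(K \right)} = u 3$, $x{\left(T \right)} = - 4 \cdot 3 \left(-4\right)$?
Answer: $7056$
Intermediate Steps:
$x{\left(T \right)} = 48$ ($x{\left(T \right)} = \left(-4\right) \left(-12\right) = 48$)
$t{\left(K \right)} = -3$ ($t{\left(K \right)} = \left(-1\right) 3 = -3$)
$\left(x{\left(-3 \right)} + W{\left(t{\left(4 \right)} \right)}\right)^{2} = \left(48 - -36\right)^{2} = \left(48 + 36\right)^{2} = 84^{2} = 7056$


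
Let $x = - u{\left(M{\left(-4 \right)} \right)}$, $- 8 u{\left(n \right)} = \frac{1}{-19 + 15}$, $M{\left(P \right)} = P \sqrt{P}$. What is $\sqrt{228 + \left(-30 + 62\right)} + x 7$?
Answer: $- \frac{7}{32} + 2 \sqrt{65} \approx 15.906$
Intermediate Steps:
$M{\left(P \right)} = P^{\frac{3}{2}}$
$u{\left(n \right)} = \frac{1}{32}$ ($u{\left(n \right)} = - \frac{1}{8 \left(-19 + 15\right)} = - \frac{1}{8 \left(-4\right)} = \left(- \frac{1}{8}\right) \left(- \frac{1}{4}\right) = \frac{1}{32}$)
$x = - \frac{1}{32}$ ($x = \left(-1\right) \frac{1}{32} = - \frac{1}{32} \approx -0.03125$)
$\sqrt{228 + \left(-30 + 62\right)} + x 7 = \sqrt{228 + \left(-30 + 62\right)} - \frac{7}{32} = \sqrt{228 + 32} - \frac{7}{32} = \sqrt{260} - \frac{7}{32} = 2 \sqrt{65} - \frac{7}{32} = - \frac{7}{32} + 2 \sqrt{65}$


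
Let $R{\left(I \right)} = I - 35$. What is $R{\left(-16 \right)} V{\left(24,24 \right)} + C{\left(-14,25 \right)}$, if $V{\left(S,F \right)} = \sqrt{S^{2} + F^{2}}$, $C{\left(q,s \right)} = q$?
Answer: $-14 - 1224 \sqrt{2} \approx -1745.0$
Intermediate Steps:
$R{\left(I \right)} = -35 + I$
$V{\left(S,F \right)} = \sqrt{F^{2} + S^{2}}$
$R{\left(-16 \right)} V{\left(24,24 \right)} + C{\left(-14,25 \right)} = \left(-35 - 16\right) \sqrt{24^{2} + 24^{2}} - 14 = - 51 \sqrt{576 + 576} - 14 = - 51 \sqrt{1152} - 14 = - 51 \cdot 24 \sqrt{2} - 14 = - 1224 \sqrt{2} - 14 = -14 - 1224 \sqrt{2}$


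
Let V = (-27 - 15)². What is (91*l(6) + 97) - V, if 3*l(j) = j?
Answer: -1485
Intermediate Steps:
V = 1764 (V = (-42)² = 1764)
l(j) = j/3
(91*l(6) + 97) - V = (91*((⅓)*6) + 97) - 1*1764 = (91*2 + 97) - 1764 = (182 + 97) - 1764 = 279 - 1764 = -1485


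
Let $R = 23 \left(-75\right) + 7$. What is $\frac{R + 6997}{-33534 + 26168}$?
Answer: $- \frac{5279}{7366} \approx -0.71667$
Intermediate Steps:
$R = -1718$ ($R = -1725 + 7 = -1718$)
$\frac{R + 6997}{-33534 + 26168} = \frac{-1718 + 6997}{-33534 + 26168} = \frac{5279}{-7366} = 5279 \left(- \frac{1}{7366}\right) = - \frac{5279}{7366}$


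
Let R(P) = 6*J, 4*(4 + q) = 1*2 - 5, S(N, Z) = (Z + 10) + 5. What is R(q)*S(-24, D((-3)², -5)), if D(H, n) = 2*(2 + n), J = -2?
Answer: -108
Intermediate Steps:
D(H, n) = 4 + 2*n
S(N, Z) = 15 + Z (S(N, Z) = (10 + Z) + 5 = 15 + Z)
q = -19/4 (q = -4 + (1*2 - 5)/4 = -4 + (2 - 5)/4 = -4 + (¼)*(-3) = -4 - ¾ = -19/4 ≈ -4.7500)
R(P) = -12 (R(P) = 6*(-2) = -12)
R(q)*S(-24, D((-3)², -5)) = -12*(15 + (4 + 2*(-5))) = -12*(15 + (4 - 10)) = -12*(15 - 6) = -12*9 = -108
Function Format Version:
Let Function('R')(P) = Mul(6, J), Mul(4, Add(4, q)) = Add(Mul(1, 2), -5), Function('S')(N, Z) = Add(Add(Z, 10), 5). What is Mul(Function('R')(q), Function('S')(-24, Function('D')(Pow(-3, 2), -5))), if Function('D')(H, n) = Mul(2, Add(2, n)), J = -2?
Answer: -108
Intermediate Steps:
Function('D')(H, n) = Add(4, Mul(2, n))
Function('S')(N, Z) = Add(15, Z) (Function('S')(N, Z) = Add(Add(10, Z), 5) = Add(15, Z))
q = Rational(-19, 4) (q = Add(-4, Mul(Rational(1, 4), Add(Mul(1, 2), -5))) = Add(-4, Mul(Rational(1, 4), Add(2, -5))) = Add(-4, Mul(Rational(1, 4), -3)) = Add(-4, Rational(-3, 4)) = Rational(-19, 4) ≈ -4.7500)
Function('R')(P) = -12 (Function('R')(P) = Mul(6, -2) = -12)
Mul(Function('R')(q), Function('S')(-24, Function('D')(Pow(-3, 2), -5))) = Mul(-12, Add(15, Add(4, Mul(2, -5)))) = Mul(-12, Add(15, Add(4, -10))) = Mul(-12, Add(15, -6)) = Mul(-12, 9) = -108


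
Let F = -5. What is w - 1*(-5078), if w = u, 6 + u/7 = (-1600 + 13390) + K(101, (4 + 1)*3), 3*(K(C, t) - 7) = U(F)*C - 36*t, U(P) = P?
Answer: 255530/3 ≈ 85177.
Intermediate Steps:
K(C, t) = 7 - 12*t - 5*C/3 (K(C, t) = 7 + (-5*C - 36*t)/3 = 7 + (-36*t - 5*C)/3 = 7 + (-12*t - 5*C/3) = 7 - 12*t - 5*C/3)
u = 240296/3 (u = -42 + 7*((-1600 + 13390) + (7 - 12*(4 + 1)*3 - 5/3*101)) = -42 + 7*(11790 + (7 - 60*3 - 505/3)) = -42 + 7*(11790 + (7 - 12*15 - 505/3)) = -42 + 7*(11790 + (7 - 180 - 505/3)) = -42 + 7*(11790 - 1024/3) = -42 + 7*(34346/3) = -42 + 240422/3 = 240296/3 ≈ 80099.)
w = 240296/3 ≈ 80099.
w - 1*(-5078) = 240296/3 - 1*(-5078) = 240296/3 + 5078 = 255530/3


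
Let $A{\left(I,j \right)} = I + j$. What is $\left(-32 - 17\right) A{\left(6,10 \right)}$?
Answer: $-784$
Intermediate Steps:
$\left(-32 - 17\right) A{\left(6,10 \right)} = \left(-32 - 17\right) \left(6 + 10\right) = \left(-49\right) 16 = -784$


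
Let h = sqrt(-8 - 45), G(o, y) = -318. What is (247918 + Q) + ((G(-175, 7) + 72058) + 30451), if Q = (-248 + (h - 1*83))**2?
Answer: 459617 - 662*I*sqrt(53) ≈ 4.5962e+5 - 4819.4*I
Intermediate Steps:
h = I*sqrt(53) (h = sqrt(-53) = I*sqrt(53) ≈ 7.2801*I)
Q = (-331 + I*sqrt(53))**2 (Q = (-248 + (I*sqrt(53) - 1*83))**2 = (-248 + (I*sqrt(53) - 83))**2 = (-248 + (-83 + I*sqrt(53)))**2 = (-331 + I*sqrt(53))**2 ≈ 1.0951e+5 - 4819.4*I)
(247918 + Q) + ((G(-175, 7) + 72058) + 30451) = (247918 + (331 - I*sqrt(53))**2) + ((-318 + 72058) + 30451) = (247918 + (331 - I*sqrt(53))**2) + (71740 + 30451) = (247918 + (331 - I*sqrt(53))**2) + 102191 = 350109 + (331 - I*sqrt(53))**2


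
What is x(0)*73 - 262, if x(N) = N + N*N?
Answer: -262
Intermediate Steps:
x(N) = N + N**2
x(0)*73 - 262 = (0*(1 + 0))*73 - 262 = (0*1)*73 - 262 = 0*73 - 262 = 0 - 262 = -262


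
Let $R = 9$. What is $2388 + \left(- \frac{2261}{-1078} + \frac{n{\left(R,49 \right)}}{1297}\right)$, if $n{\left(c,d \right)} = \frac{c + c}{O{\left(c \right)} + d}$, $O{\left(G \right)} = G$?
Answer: $\frac{13844406361}{5792402} \approx 2390.1$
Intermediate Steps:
$n{\left(c,d \right)} = \frac{2 c}{c + d}$ ($n{\left(c,d \right)} = \frac{c + c}{c + d} = \frac{2 c}{c + d}$)
$2388 + \left(- \frac{2261}{-1078} + \frac{n{\left(R,49 \right)}}{1297}\right) = 2388 + \left(- \frac{2261}{-1078} + \frac{2 \cdot 9 \frac{1}{9 + 49}}{1297}\right) = 2388 + \left(\left(-2261\right) \left(- \frac{1}{1078}\right) + 2 \cdot 9 \cdot \frac{1}{58} \cdot \frac{1}{1297}\right) = 2388 + \left(\frac{323}{154} + 2 \cdot 9 \cdot \frac{1}{58} \cdot \frac{1}{1297}\right) = 2388 + \left(\frac{323}{154} + \frac{9}{29} \cdot \frac{1}{1297}\right) = 2388 + \left(\frac{323}{154} + \frac{9}{37613}\right) = 2388 + \frac{12150385}{5792402} = \frac{13844406361}{5792402}$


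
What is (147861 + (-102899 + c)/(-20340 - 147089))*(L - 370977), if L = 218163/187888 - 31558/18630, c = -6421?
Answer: -5357898681938694589012861/97676779350960 ≈ -5.4853e+10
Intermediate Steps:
L = -932496407/1750176720 (L = 218163*(1/187888) - 31558*1/18630 = 218163/187888 - 15779/9315 = -932496407/1750176720 ≈ -0.53280)
(147861 + (-102899 + c)/(-20340 - 147089))*(L - 370977) = (147861 + (-102899 - 6421)/(-20340 - 147089))*(-932496407/1750176720 - 370977) = (147861 - 109320/(-167429))*(-649276241551847/1750176720) = (147861 - 109320*(-1/167429))*(-649276241551847/1750176720) = (147861 + 109320/167429)*(-649276241551847/1750176720) = (24756328689/167429)*(-649276241551847/1750176720) = -5357898681938694589012861/97676779350960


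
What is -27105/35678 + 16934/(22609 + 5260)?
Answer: -151217993/994310182 ≈ -0.15208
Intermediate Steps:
-27105/35678 + 16934/(22609 + 5260) = -27105*1/35678 + 16934/27869 = -27105/35678 + 16934*(1/27869) = -27105/35678 + 16934/27869 = -151217993/994310182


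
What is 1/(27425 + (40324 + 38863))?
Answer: 1/106612 ≈ 9.3798e-6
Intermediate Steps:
1/(27425 + (40324 + 38863)) = 1/(27425 + 79187) = 1/106612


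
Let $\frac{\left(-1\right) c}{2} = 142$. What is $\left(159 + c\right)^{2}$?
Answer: $15625$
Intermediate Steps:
$c = -284$ ($c = \left(-2\right) 142 = -284$)
$\left(159 + c\right)^{2} = \left(159 - 284\right)^{2} = \left(-125\right)^{2} = 15625$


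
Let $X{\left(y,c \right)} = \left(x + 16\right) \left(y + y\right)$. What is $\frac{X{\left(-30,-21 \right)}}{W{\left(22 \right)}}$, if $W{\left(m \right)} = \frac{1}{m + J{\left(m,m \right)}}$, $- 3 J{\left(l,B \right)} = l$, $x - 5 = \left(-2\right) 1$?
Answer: $-16720$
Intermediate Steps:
$x = 3$ ($x = 5 - 2 = 3$)
$X{\left(y,c \right)} = 38 y$ ($X{\left(y,c \right)} = \left(3 + 16\right) \left(y + y\right) = 19 \cdot 2 y = 38 y$)
$J{\left(l,B \right)} = - \frac{l}{3}$
$W{\left(m \right)} = \frac{3}{2 m}$ ($W{\left(m \right)} = \frac{1}{m - \frac{m}{3}} = \frac{1}{\frac{2}{3} m} = \frac{3}{2 m}$)
$\frac{X{\left(-30,-21 \right)}}{W{\left(22 \right)}} = \frac{38 \left(-30\right)}{\frac{3}{2} \cdot \frac{1}{22}} = - \frac{1140}{\frac{3}{2} \cdot \frac{1}{22}} = - \frac{1140}{\frac{3}{44}} = \left(-1140\right) \frac{44}{3} = -16720$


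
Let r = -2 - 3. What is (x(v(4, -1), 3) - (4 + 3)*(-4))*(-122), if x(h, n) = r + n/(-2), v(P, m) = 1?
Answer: -2623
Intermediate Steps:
r = -5
x(h, n) = -5 - n/2 (x(h, n) = -5 + n/(-2) = -5 + n*(-½) = -5 - n/2)
(x(v(4, -1), 3) - (4 + 3)*(-4))*(-122) = ((-5 - ½*3) - (4 + 3)*(-4))*(-122) = ((-5 - 3/2) - 7*(-4))*(-122) = (-13/2 - 1*(-28))*(-122) = (-13/2 + 28)*(-122) = (43/2)*(-122) = -2623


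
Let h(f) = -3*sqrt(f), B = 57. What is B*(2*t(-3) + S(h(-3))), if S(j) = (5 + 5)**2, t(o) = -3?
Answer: 5358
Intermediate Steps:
S(j) = 100 (S(j) = 10**2 = 100)
B*(2*t(-3) + S(h(-3))) = 57*(2*(-3) + 100) = 57*(-6 + 100) = 57*94 = 5358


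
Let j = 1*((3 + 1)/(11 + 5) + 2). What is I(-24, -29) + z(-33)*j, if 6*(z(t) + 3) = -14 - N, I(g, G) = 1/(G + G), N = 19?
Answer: -4441/232 ≈ -19.142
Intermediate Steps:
I(g, G) = 1/(2*G)
z(t) = -17/2 (z(t) = -3 + (-14 - 1*19)/6 = -3 + (-14 - 19)/6 = -3 + (⅙)*(-33) = -3 - 11/2 = -17/2)
j = 9/4 (j = 1*(4/16 + 2) = 1*(4*(1/16) + 2) = 1*(¼ + 2) = 1*(9/4) = 9/4 ≈ 2.2500)
I(-24, -29) + z(-33)*j = (½)/(-29) - 17/2*9/4 = (½)*(-1/29) - 153/8 = -1/58 - 153/8 = -4441/232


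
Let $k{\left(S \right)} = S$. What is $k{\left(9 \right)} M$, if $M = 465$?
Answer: $4185$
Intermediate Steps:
$k{\left(9 \right)} M = 9 \cdot 465 = 4185$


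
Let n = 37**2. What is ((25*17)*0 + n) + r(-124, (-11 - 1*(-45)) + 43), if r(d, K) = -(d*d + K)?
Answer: -14084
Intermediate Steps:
r(d, K) = -K - d**2 (r(d, K) = -(d**2 + K) = -(K + d**2) = -K - d**2)
n = 1369
((25*17)*0 + n) + r(-124, (-11 - 1*(-45)) + 43) = ((25*17)*0 + 1369) + (-((-11 - 1*(-45)) + 43) - 1*(-124)**2) = (425*0 + 1369) + (-((-11 + 45) + 43) - 1*15376) = (0 + 1369) + (-(34 + 43) - 15376) = 1369 + (-1*77 - 15376) = 1369 + (-77 - 15376) = 1369 - 15453 = -14084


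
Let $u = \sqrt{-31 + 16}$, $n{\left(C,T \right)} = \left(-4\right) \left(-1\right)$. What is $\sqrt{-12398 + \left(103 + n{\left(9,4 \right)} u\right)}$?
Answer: $\sqrt{-12295 + 4 i \sqrt{15}} \approx 0.0699 + 110.88 i$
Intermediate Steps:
$n{\left(C,T \right)} = 4$
$u = i \sqrt{15}$ ($u = \sqrt{-15} = i \sqrt{15} \approx 3.873 i$)
$\sqrt{-12398 + \left(103 + n{\left(9,4 \right)} u\right)} = \sqrt{-12398 + \left(103 + 4 i \sqrt{15}\right)} = \sqrt{-12295 + 4 i \sqrt{15}}$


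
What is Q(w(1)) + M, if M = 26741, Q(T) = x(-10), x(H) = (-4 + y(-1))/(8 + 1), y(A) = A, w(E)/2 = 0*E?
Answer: 240664/9 ≈ 26740.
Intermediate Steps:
w(E) = 0 (w(E) = 2*(0*E) = 2*0 = 0)
x(H) = -5/9 (x(H) = (-4 - 1)/(8 + 1) = -5/9)
Q(T) = -5/9
Q(w(1)) + M = -5/9 + 26741 = 240664/9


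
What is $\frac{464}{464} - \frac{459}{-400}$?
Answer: $\frac{859}{400} \approx 2.1475$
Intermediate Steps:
$\frac{464}{464} - \frac{459}{-400} = 464 \cdot \frac{1}{464} - - \frac{459}{400} = 1 + \frac{459}{400} = \frac{859}{400}$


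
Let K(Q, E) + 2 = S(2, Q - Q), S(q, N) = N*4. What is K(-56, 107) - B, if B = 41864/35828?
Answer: -28380/8957 ≈ -3.1685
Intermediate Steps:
S(q, N) = 4*N
K(Q, E) = -2 (K(Q, E) = -2 + 4*(Q - Q) = -2 + 4*0 = -2 + 0 = -2)
B = 10466/8957 (B = 41864*(1/35828) = 10466/8957 ≈ 1.1685)
K(-56, 107) - B = -2 - 1*10466/8957 = -2 - 10466/8957 = -28380/8957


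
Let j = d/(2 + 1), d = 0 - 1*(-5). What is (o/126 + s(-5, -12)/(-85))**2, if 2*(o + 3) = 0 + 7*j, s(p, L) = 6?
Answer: 9554281/4129347600 ≈ 0.0023138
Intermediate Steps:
d = 5 (d = 0 + 5 = 5)
j = 5/3 (j = 5/(2 + 1) = 5/3 ≈ 1.6667)
o = 17/6 (o = -3 + (0 + 7*(5/3))/2 = -3 + (0 + 35/3)/2 = -3 + (1/2)*(35/3) = -3 + 35/6 = 17/6 ≈ 2.8333)
(o/126 + s(-5, -12)/(-85))**2 = ((17/6)/126 + 6/(-85))**2 = ((17/6)*(1/126) + 6*(-1/85))**2 = (17/756 - 6/85)**2 = (-3091/64260)**2 = 9554281/4129347600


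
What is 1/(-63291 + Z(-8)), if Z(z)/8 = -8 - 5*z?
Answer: -1/63035 ≈ -1.5864e-5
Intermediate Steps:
Z(z) = -64 - 40*z (Z(z) = 8*(-8 - 5*z) = -64 - 40*z)
1/(-63291 + Z(-8)) = 1/(-63291 + (-64 - 40*(-8))) = 1/(-63291 + (-64 + 320)) = 1/(-63291 + 256) = 1/(-63035) = -1/63035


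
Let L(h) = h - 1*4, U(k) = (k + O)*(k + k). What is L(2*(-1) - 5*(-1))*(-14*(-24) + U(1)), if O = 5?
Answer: -348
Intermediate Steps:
U(k) = 2*k*(5 + k) (U(k) = (k + 5)*(k + k) = (5 + k)*(2*k) = 2*k*(5 + k))
L(h) = -4 + h (L(h) = h - 4 = -4 + h)
L(2*(-1) - 5*(-1))*(-14*(-24) + U(1)) = (-4 + (2*(-1) - 5*(-1)))*(-14*(-24) + 2*1*(5 + 1)) = (-4 + (-2 + 5))*(336 + 2*1*6) = (-4 + 3)*(336 + 12) = -1*348 = -348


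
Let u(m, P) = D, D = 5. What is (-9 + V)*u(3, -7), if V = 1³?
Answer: -40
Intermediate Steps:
u(m, P) = 5
V = 1
(-9 + V)*u(3, -7) = (-9 + 1)*5 = -8*5 = -40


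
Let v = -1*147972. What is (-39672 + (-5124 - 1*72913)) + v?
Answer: -265681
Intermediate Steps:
v = -147972
(-39672 + (-5124 - 1*72913)) + v = (-39672 + (-5124 - 1*72913)) - 147972 = (-39672 + (-5124 - 72913)) - 147972 = (-39672 - 78037) - 147972 = -117709 - 147972 = -265681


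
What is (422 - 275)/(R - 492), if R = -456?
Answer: -49/316 ≈ -0.15506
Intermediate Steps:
(422 - 275)/(R - 492) = (422 - 275)/(-456 - 492) = 147/(-948) = 147*(-1/948) = -49/316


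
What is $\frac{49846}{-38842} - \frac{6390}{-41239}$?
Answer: $- \frac{903699407}{800902619} \approx -1.1284$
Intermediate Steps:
$\frac{49846}{-38842} - \frac{6390}{-41239} = 49846 \left(- \frac{1}{38842}\right) - - \frac{6390}{41239} = - \frac{24923}{19421} + \frac{6390}{41239} = - \frac{903699407}{800902619}$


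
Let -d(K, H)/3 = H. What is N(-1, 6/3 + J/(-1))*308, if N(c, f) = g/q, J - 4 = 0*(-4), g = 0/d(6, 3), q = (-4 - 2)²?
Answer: 0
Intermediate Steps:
d(K, H) = -3*H
q = 36 (q = (-6)² = 36)
g = 0 (g = 0/((-3*3)) = 0/(-9) = 0*(-⅑) = 0)
J = 4 (J = 4 + 0*(-4) = 4 + 0 = 4)
N(c, f) = 0 (N(c, f) = 0/36 = 0*(1/36) = 0)
N(-1, 6/3 + J/(-1))*308 = 0*308 = 0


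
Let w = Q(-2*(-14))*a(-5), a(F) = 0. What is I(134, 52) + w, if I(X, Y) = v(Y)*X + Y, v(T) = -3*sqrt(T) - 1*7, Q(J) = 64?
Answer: -886 - 804*sqrt(13) ≈ -3784.9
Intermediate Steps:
v(T) = -7 - 3*sqrt(T) (v(T) = -3*sqrt(T) - 7 = -7 - 3*sqrt(T))
w = 0 (w = 64*0 = 0)
I(X, Y) = Y + X*(-7 - 3*sqrt(Y)) (I(X, Y) = (-7 - 3*sqrt(Y))*X + Y = X*(-7 - 3*sqrt(Y)) + Y = Y + X*(-7 - 3*sqrt(Y)))
I(134, 52) + w = (52 - 1*134*(7 + 3*sqrt(52))) + 0 = (52 - 1*134*(7 + 3*(2*sqrt(13)))) + 0 = (52 - 1*134*(7 + 6*sqrt(13))) + 0 = (52 + (-938 - 804*sqrt(13))) + 0 = (-886 - 804*sqrt(13)) + 0 = -886 - 804*sqrt(13)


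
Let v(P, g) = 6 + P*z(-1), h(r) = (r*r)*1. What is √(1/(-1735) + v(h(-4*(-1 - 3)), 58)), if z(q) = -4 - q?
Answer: I*√2293793185/1735 ≈ 27.604*I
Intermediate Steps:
h(r) = r² (h(r) = r²*1 = r²)
v(P, g) = 6 - 3*P (v(P, g) = 6 + P*(-4 - 1*(-1)) = 6 + P*(-4 + 1) = 6 + P*(-3) = 6 - 3*P)
√(1/(-1735) + v(h(-4*(-1 - 3)), 58)) = √(1/(-1735) + (6 - 3*16*(-1 - 3)²)) = √(-1/1735 + (6 - 3*(-4*(-4))²)) = √(-1/1735 + (6 - 3*16²)) = √(-1/1735 + (6 - 3*256)) = √(-1/1735 + (6 - 768)) = √(-1/1735 - 762) = √(-1322071/1735) = I*√2293793185/1735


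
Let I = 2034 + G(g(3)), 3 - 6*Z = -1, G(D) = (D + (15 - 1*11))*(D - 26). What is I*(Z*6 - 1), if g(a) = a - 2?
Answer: 5727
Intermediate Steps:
g(a) = -2 + a
G(D) = (-26 + D)*(4 + D) (G(D) = (D + (15 - 11))*(-26 + D) = (D + 4)*(-26 + D) = (4 + D)*(-26 + D) = (-26 + D)*(4 + D))
Z = ⅔ (Z = ½ - ⅙*(-1) = ½ + ⅙ = ⅔ ≈ 0.66667)
I = 1909 (I = 2034 + (-104 + (-2 + 3)² - 22*(-2 + 3)) = 2034 + (-104 + 1² - 22*1) = 2034 + (-104 + 1 - 22) = 2034 - 125 = 1909)
I*(Z*6 - 1) = 1909*((⅔)*6 - 1) = 1909*(4 - 1) = 1909*3 = 5727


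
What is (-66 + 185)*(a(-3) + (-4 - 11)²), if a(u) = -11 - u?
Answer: 25823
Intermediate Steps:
(-66 + 185)*(a(-3) + (-4 - 11)²) = (-66 + 185)*((-11 - 1*(-3)) + (-4 - 11)²) = 119*((-11 + 3) + (-15)²) = 119*(-8 + 225) = 119*217 = 25823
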